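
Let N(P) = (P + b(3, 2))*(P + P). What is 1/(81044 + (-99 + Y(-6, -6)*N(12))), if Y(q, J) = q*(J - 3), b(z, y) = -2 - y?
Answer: 1/91313 ≈ 1.0951e-5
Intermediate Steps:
Y(q, J) = q*(-3 + J)
N(P) = 2*P*(-4 + P) (N(P) = (P + (-2 - 1*2))*(P + P) = (P + (-2 - 2))*(2*P) = (P - 4)*(2*P) = (-4 + P)*(2*P) = 2*P*(-4 + P))
1/(81044 + (-99 + Y(-6, -6)*N(12))) = 1/(81044 + (-99 + (-6*(-3 - 6))*(2*12*(-4 + 12)))) = 1/(81044 + (-99 + (-6*(-9))*(2*12*8))) = 1/(81044 + (-99 + 54*192)) = 1/(81044 + (-99 + 10368)) = 1/(81044 + 10269) = 1/91313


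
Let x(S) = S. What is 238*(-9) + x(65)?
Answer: -2077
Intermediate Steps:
238*(-9) + x(65) = 238*(-9) + 65 = -2142 + 65 = -2077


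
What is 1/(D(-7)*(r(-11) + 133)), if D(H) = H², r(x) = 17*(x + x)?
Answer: -1/11809 ≈ -8.4681e-5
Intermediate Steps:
r(x) = 34*x (r(x) = 17*(2*x) = 34*x)
1/(D(-7)*(r(-11) + 133)) = 1/((-7)²*(34*(-11) + 133)) = 1/(49*(-374 + 133)) = 1/(49*(-241)) = 1/(-11809) = -1/11809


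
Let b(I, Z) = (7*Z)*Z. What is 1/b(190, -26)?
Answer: 1/4732 ≈ 0.00021133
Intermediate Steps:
b(I, Z) = 7*Z²
1/b(190, -26) = 1/(7*(-26)²) = 1/(7*676) = 1/4732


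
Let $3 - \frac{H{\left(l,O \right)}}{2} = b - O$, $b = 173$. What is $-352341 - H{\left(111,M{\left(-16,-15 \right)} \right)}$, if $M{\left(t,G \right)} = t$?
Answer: $-351969$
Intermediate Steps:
$H{\left(l,O \right)} = -340 + 2 O$ ($H{\left(l,O \right)} = 6 - 2 \left(173 - O\right) = 6 + \left(-346 + 2 O\right) = -340 + 2 O$)
$-352341 - H{\left(111,M{\left(-16,-15 \right)} \right)} = -352341 - \left(-340 + 2 \left(-16\right)\right) = -352341 - \left(-340 - 32\right) = -352341 - -372 = -352341 + 372 = -351969$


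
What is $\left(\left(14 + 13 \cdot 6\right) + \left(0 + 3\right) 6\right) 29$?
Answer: $3190$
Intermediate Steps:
$\left(\left(14 + 13 \cdot 6\right) + \left(0 + 3\right) 6\right) 29 = \left(\left(14 + 78\right) + 3 \cdot 6\right) 29 = \left(92 + 18\right) 29 = 110 \cdot 29 = 3190$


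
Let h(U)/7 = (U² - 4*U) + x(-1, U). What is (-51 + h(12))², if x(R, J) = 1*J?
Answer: 497025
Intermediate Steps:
x(R, J) = J
h(U) = -21*U + 7*U² (h(U) = 7*((U² - 4*U) + U) = 7*(U² - 3*U) = -21*U + 7*U²)
(-51 + h(12))² = (-51 + 7*12*(-3 + 12))² = (-51 + 7*12*9)² = (-51 + 756)² = 705² = 497025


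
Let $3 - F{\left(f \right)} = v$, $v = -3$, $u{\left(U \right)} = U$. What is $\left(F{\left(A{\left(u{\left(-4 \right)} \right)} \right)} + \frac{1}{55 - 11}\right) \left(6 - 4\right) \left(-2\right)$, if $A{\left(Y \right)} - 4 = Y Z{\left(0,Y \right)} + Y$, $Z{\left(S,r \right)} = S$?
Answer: $- \frac{265}{11} \approx -24.091$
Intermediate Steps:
$A{\left(Y \right)} = 4 + Y$ ($A{\left(Y \right)} = 4 + \left(Y 0 + Y\right) = 4 + \left(0 + Y\right) = 4 + Y$)
$F{\left(f \right)} = 6$ ($F{\left(f \right)} = 3 - -3 = 3 + 3 = 6$)
$\left(F{\left(A{\left(u{\left(-4 \right)} \right)} \right)} + \frac{1}{55 - 11}\right) \left(6 - 4\right) \left(-2\right) = \left(6 + \frac{1}{55 - 11}\right) \left(6 - 4\right) \left(-2\right) = \left(6 + \frac{1}{44}\right) 2 \left(-2\right) = \left(6 + \frac{1}{44}\right) \left(-4\right) = \frac{265}{44} \left(-4\right) = - \frac{265}{11}$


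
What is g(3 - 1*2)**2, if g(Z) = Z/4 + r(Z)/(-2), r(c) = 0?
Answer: 1/16 ≈ 0.062500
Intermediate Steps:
g(Z) = Z/4 (g(Z) = Z/4 + 0/(-2) = Z*(1/4) + 0*(-1/2) = Z/4 + 0 = Z/4)
g(3 - 1*2)**2 = ((3 - 1*2)/4)**2 = ((3 - 2)/4)**2 = ((1/4)*1)**2 = (1/4)**2 = 1/16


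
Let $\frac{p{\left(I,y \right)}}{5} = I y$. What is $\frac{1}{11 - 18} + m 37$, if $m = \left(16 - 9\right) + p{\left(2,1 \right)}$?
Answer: $\frac{4402}{7} \approx 628.86$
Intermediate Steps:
$p{\left(I,y \right)} = 5 I y$
$m = 17$ ($m = \left(16 - 9\right) + 5 \cdot 2 \cdot 1 = 7 + 10 = 17$)
$\frac{1}{11 - 18} + m 37 = \frac{1}{11 - 18} + 17 \cdot 37 = \frac{1}{-7} + 629 = - \frac{1}{7} + 629 = \frac{4402}{7}$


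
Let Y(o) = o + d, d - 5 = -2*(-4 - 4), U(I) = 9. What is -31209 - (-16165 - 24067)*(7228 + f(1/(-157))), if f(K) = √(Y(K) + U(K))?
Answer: 290765687 + 40232*√739313/157 ≈ 2.9099e+8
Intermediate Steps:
d = 21 (d = 5 - 2*(-4 - 4) = 5 - 2*(-8) = 5 + 16 = 21)
Y(o) = 21 + o (Y(o) = o + 21 = 21 + o)
f(K) = √(30 + K) (f(K) = √((21 + K) + 9) = √(30 + K))
-31209 - (-16165 - 24067)*(7228 + f(1/(-157))) = -31209 - (-16165 - 24067)*(7228 + √(30 + 1/(-157))) = -31209 - (-40232)*(7228 + √(30 - 1/157)) = -31209 - (-40232)*(7228 + √(4709/157)) = -31209 - (-40232)*(7228 + √739313/157) = -31209 - (-290796896 - 40232*√739313/157) = -31209 + (290796896 + 40232*√739313/157) = 290765687 + 40232*√739313/157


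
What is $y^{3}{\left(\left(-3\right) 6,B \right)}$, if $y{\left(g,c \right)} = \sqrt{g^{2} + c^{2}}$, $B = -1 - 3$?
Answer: $680 \sqrt{85} \approx 6269.3$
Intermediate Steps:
$B = -4$
$y{\left(g,c \right)} = \sqrt{c^{2} + g^{2}}$
$y^{3}{\left(\left(-3\right) 6,B \right)} = \left(\sqrt{\left(-4\right)^{2} + \left(\left(-3\right) 6\right)^{2}}\right)^{3} = \left(\sqrt{16 + \left(-18\right)^{2}}\right)^{3} = \left(\sqrt{16 + 324}\right)^{3} = \left(\sqrt{340}\right)^{3} = \left(2 \sqrt{85}\right)^{3} = 680 \sqrt{85}$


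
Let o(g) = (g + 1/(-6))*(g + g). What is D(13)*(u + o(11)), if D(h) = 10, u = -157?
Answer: 2440/3 ≈ 813.33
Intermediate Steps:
o(g) = 2*g*(-⅙ + g) (o(g) = (g - ⅙)*(2*g) = (-⅙ + g)*(2*g) = 2*g*(-⅙ + g))
D(13)*(u + o(11)) = 10*(-157 + (⅓)*11*(-1 + 6*11)) = 10*(-157 + (⅓)*11*(-1 + 66)) = 10*(-157 + (⅓)*11*65) = 10*(-157 + 715/3) = 10*(244/3) = 2440/3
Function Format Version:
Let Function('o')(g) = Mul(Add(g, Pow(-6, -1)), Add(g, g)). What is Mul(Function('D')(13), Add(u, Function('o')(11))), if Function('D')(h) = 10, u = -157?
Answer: Rational(2440, 3) ≈ 813.33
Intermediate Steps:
Function('o')(g) = Mul(2, g, Add(Rational(-1, 6), g)) (Function('o')(g) = Mul(Add(g, Rational(-1, 6)), Mul(2, g)) = Mul(Add(Rational(-1, 6), g), Mul(2, g)) = Mul(2, g, Add(Rational(-1, 6), g)))
Mul(Function('D')(13), Add(u, Function('o')(11))) = Mul(10, Add(-157, Mul(Rational(1, 3), 11, Add(-1, Mul(6, 11))))) = Mul(10, Add(-157, Mul(Rational(1, 3), 11, Add(-1, 66)))) = Mul(10, Add(-157, Mul(Rational(1, 3), 11, 65))) = Mul(10, Add(-157, Rational(715, 3))) = Mul(10, Rational(244, 3)) = Rational(2440, 3)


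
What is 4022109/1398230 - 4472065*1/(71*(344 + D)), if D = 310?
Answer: -1516553208911/16231352955 ≈ -93.434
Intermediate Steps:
4022109/1398230 - 4472065*1/(71*(344 + D)) = 4022109/1398230 - 4472065*1/(71*(344 + 310)) = 4022109*(1/1398230) - 4472065/(654*71) = 4022109/1398230 - 4472065/46434 = -1516553208911/16231352955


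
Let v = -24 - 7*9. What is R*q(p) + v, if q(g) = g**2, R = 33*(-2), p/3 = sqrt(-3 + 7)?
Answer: -2463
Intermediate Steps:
p = 6 (p = 3*sqrt(-3 + 7) = 3*sqrt(4) = 3*2 = 6)
v = -87 (v = -24 - 63 = -87)
R = -66
R*q(p) + v = -66*6**2 - 87 = -66*36 - 87 = -2376 - 87 = -2463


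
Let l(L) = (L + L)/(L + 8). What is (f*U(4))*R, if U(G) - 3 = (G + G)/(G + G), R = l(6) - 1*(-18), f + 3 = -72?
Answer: -39600/7 ≈ -5657.1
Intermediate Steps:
l(L) = 2*L/(8 + L) (l(L) = (2*L)/(8 + L) = 2*L/(8 + L))
f = -75 (f = -3 - 72 = -75)
R = 132/7 (R = 2*6/(8 + 6) - 1*(-18) = 2*6/14 + 18 = 2*6*(1/14) + 18 = 6/7 + 18 = 132/7 ≈ 18.857)
U(G) = 4 (U(G) = 3 + (G + G)/(G + G) = 3 + (2*G)/((2*G)) = 3 + (2*G)*(1/(2*G)) = 3 + 1 = 4)
(f*U(4))*R = -75*4*(132/7) = -300*132/7 = -39600/7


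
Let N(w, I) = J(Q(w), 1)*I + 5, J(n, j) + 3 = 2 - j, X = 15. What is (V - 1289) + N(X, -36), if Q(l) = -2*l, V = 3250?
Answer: 2038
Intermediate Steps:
J(n, j) = -1 - j (J(n, j) = -3 + (2 - j) = -1 - j)
N(w, I) = 5 - 2*I (N(w, I) = (-1 - 1*1)*I + 5 = (-1 - 1)*I + 5 = -2*I + 5 = 5 - 2*I)
(V - 1289) + N(X, -36) = (3250 - 1289) + (5 - 2*(-36)) = 1961 + (5 + 72) = 1961 + 77 = 2038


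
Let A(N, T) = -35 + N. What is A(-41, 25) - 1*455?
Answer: -531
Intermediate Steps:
A(-41, 25) - 1*455 = (-35 - 41) - 1*455 = -76 - 455 = -531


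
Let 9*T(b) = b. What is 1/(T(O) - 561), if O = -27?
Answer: -1/564 ≈ -0.0017731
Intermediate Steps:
T(b) = b/9
1/(T(O) - 561) = 1/((⅑)*(-27) - 561) = 1/(-3 - 561) = 1/(-564) = -1/564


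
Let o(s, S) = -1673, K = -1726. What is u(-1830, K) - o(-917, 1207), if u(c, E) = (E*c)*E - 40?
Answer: -5451707447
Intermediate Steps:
u(c, E) = -40 + c*E**2 (u(c, E) = c*E**2 - 40 = -40 + c*E**2)
u(-1830, K) - o(-917, 1207) = (-40 - 1830*(-1726)**2) - 1*(-1673) = (-40 - 1830*2979076) + 1673 = (-40 - 5451709080) + 1673 = -5451709120 + 1673 = -5451707447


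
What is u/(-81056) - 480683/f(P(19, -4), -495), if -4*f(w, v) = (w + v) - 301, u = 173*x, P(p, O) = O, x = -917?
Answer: -4866314131/2026400 ≈ -2401.5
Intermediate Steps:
u = -158641 (u = 173*(-917) = -158641)
f(w, v) = 301/4 - v/4 - w/4 (f(w, v) = -((w + v) - 301)/4 = -((v + w) - 301)/4 = -(-301 + v + w)/4 = 301/4 - v/4 - w/4)
u/(-81056) - 480683/f(P(19, -4), -495) = -158641/(-81056) - 480683/(301/4 - 1/4*(-495) - 1/4*(-4)) = -158641*(-1/81056) - 480683/(301/4 + 495/4 + 1) = 158641/81056 - 480683/200 = -4866314131/2026400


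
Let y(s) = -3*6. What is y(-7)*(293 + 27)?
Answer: -5760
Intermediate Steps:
y(s) = -18
y(-7)*(293 + 27) = -18*(293 + 27) = -18*320 = -5760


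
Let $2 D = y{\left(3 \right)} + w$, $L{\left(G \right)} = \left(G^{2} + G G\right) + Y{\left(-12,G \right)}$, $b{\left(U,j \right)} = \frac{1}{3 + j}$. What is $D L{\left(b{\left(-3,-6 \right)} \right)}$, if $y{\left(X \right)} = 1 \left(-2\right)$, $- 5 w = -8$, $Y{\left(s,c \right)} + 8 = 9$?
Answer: $- \frac{11}{45} \approx -0.24444$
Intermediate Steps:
$Y{\left(s,c \right)} = 1$ ($Y{\left(s,c \right)} = -8 + 9 = 1$)
$w = \frac{8}{5}$ ($w = \left(- \frac{1}{5}\right) \left(-8\right) = \frac{8}{5} \approx 1.6$)
$y{\left(X \right)} = -2$
$L{\left(G \right)} = 1 + 2 G^{2}$ ($L{\left(G \right)} = \left(G^{2} + G G\right) + 1 = \left(G^{2} + G^{2}\right) + 1 = 2 G^{2} + 1 = 1 + 2 G^{2}$)
$D = - \frac{1}{5}$ ($D = \frac{-2 + \frac{8}{5}}{2} = \frac{1}{2} \left(- \frac{2}{5}\right) = - \frac{1}{5} \approx -0.2$)
$D L{\left(b{\left(-3,-6 \right)} \right)} = - \frac{1 + 2 \left(\frac{1}{3 - 6}\right)^{2}}{5} = - \frac{1 + 2 \left(\frac{1}{-3}\right)^{2}}{5} = - \frac{1 + 2 \left(- \frac{1}{3}\right)^{2}}{5} = - \frac{1 + 2 \cdot \frac{1}{9}}{5} = - \frac{1 + \frac{2}{9}}{5} = \left(- \frac{1}{5}\right) \frac{11}{9} = - \frac{11}{45}$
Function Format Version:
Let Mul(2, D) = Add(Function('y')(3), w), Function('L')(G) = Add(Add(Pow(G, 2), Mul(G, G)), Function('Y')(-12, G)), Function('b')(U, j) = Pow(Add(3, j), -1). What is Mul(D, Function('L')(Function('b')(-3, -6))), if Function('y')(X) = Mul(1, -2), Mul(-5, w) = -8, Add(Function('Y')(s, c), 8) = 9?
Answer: Rational(-11, 45) ≈ -0.24444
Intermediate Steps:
Function('Y')(s, c) = 1 (Function('Y')(s, c) = Add(-8, 9) = 1)
w = Rational(8, 5) (w = Mul(Rational(-1, 5), -8) = Rational(8, 5) ≈ 1.6000)
Function('y')(X) = -2
Function('L')(G) = Add(1, Mul(2, Pow(G, 2))) (Function('L')(G) = Add(Add(Pow(G, 2), Mul(G, G)), 1) = Add(Add(Pow(G, 2), Pow(G, 2)), 1) = Add(Mul(2, Pow(G, 2)), 1) = Add(1, Mul(2, Pow(G, 2))))
D = Rational(-1, 5) (D = Mul(Rational(1, 2), Add(-2, Rational(8, 5))) = Mul(Rational(1, 2), Rational(-2, 5)) = Rational(-1, 5) ≈ -0.20000)
Mul(D, Function('L')(Function('b')(-3, -6))) = Mul(Rational(-1, 5), Add(1, Mul(2, Pow(Pow(Add(3, -6), -1), 2)))) = Mul(Rational(-1, 5), Add(1, Mul(2, Pow(Pow(-3, -1), 2)))) = Mul(Rational(-1, 5), Add(1, Mul(2, Pow(Rational(-1, 3), 2)))) = Mul(Rational(-1, 5), Add(1, Mul(2, Rational(1, 9)))) = Mul(Rational(-1, 5), Add(1, Rational(2, 9))) = Mul(Rational(-1, 5), Rational(11, 9)) = Rational(-11, 45)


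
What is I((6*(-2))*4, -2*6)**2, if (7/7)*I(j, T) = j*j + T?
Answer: 5253264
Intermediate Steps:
I(j, T) = T + j**2 (I(j, T) = j*j + T = j**2 + T = T + j**2)
I((6*(-2))*4, -2*6)**2 = (-2*6 + ((6*(-2))*4)**2)**2 = (-12 + (-12*4)**2)**2 = (-12 + (-48)**2)**2 = (-12 + 2304)**2 = 2292**2 = 5253264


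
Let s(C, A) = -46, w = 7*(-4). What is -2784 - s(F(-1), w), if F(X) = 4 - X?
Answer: -2738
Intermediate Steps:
w = -28
-2784 - s(F(-1), w) = -2784 - 1*(-46) = -2784 + 46 = -2738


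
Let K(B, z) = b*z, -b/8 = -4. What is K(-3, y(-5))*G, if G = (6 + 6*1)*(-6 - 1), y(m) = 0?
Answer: 0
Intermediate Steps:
b = 32 (b = -8*(-4) = 32)
K(B, z) = 32*z
G = -84 (G = (6 + 6)*(-7) = 12*(-7) = -84)
K(-3, y(-5))*G = (32*0)*(-84) = 0*(-84) = 0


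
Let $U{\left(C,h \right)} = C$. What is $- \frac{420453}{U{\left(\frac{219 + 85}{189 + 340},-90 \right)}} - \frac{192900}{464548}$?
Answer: $- \frac{25831164042669}{35305648} \approx -7.3164 \cdot 10^{5}$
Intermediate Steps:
$- \frac{420453}{U{\left(\frac{219 + 85}{189 + 340},-90 \right)}} - \frac{192900}{464548} = - \frac{420453}{\left(219 + 85\right) \frac{1}{189 + 340}} - \frac{192900}{464548} = - \frac{420453}{304 \cdot \frac{1}{529}} - \frac{48225}{116137} = - \frac{420453}{\frac{304}{529}} - \frac{48225}{116137} = \left(-420453\right) \frac{529}{304} - \frac{48225}{116137} = - \frac{222419637}{304} - \frac{48225}{116137} = - \frac{25831164042669}{35305648}$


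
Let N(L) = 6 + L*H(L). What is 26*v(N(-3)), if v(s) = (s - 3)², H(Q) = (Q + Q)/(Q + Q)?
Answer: 0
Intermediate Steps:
H(Q) = 1 (H(Q) = (2*Q)/((2*Q)) = (2*Q)*(1/(2*Q)) = 1)
N(L) = 6 + L (N(L) = 6 + L*1 = 6 + L)
v(s) = (-3 + s)²
26*v(N(-3)) = 26*(-3 + (6 - 3))² = 26*(-3 + 3)² = 26*0² = 26*0 = 0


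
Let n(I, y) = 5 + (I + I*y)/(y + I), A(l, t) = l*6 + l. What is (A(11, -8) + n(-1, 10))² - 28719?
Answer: -1797710/81 ≈ -22194.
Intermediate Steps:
A(l, t) = 7*l (A(l, t) = 6*l + l = 7*l)
n(I, y) = 5 + (I + I*y)/(I + y)
(A(11, -8) + n(-1, 10))² - 28719 = (7*11 + (5*10 + 6*(-1) - 1*10)/(-1 + 10))² - 28719 = (77 + (50 - 6 - 10)/9)² - 28719 = (77 + (⅑)*34)² - 28719 = (77 + 34/9)² - 28719 = (727/9)² - 28719 = 528529/81 - 28719 = -1797710/81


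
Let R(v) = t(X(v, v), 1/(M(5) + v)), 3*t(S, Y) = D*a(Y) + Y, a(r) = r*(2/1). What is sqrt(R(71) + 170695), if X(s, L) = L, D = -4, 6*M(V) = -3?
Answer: 19*sqrt(9400517)/141 ≈ 413.15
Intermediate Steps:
M(V) = -1/2 (M(V) = (1/6)*(-3) = -1/2)
a(r) = 2*r (a(r) = r*(2*1) = r*2 = 2*r)
t(S, Y) = -7*Y/3 (t(S, Y) = (-8*Y + Y)/3 = (-7*Y)/3 = -7*Y/3)
R(v) = -7/(3*(-1/2 + v))
sqrt(R(71) + 170695) = sqrt(-14/(-3 + 6*71) + 170695) = sqrt(-14/(-3 + 426) + 170695) = sqrt(-14/423 + 170695) = sqrt(72203971/423) = 19*sqrt(9400517)/141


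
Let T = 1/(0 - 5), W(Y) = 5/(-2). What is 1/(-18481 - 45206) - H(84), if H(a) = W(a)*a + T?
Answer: 66935032/318435 ≈ 210.20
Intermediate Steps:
W(Y) = -5/2 (W(Y) = 5*(-½) = -5/2)
T = -⅕ (T = 1/(-5) = -⅕ ≈ -0.20000)
H(a) = -⅕ - 5*a/2 (H(a) = -5*a/2 - ⅕ = -⅕ - 5*a/2)
1/(-18481 - 45206) - H(84) = 1/(-18481 - 45206) - (-⅕ - 5/2*84) = 1/(-63687) - (-⅕ - 210) = -1/63687 - 1*(-1051/5) = -1/63687 + 1051/5 = 66935032/318435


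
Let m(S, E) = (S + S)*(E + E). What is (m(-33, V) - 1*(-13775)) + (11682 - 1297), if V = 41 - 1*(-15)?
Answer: 16768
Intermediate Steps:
V = 56 (V = 41 + 15 = 56)
m(S, E) = 4*E*S (m(S, E) = (2*S)*(2*E) = 4*E*S)
(m(-33, V) - 1*(-13775)) + (11682 - 1297) = (4*56*(-33) - 1*(-13775)) + (11682 - 1297) = (-7392 + 13775) + 10385 = 6383 + 10385 = 16768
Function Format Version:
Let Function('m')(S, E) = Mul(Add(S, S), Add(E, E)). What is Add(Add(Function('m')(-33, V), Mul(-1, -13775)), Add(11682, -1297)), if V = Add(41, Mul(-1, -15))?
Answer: 16768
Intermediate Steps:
V = 56 (V = Add(41, 15) = 56)
Function('m')(S, E) = Mul(4, E, S) (Function('m')(S, E) = Mul(Mul(2, S), Mul(2, E)) = Mul(4, E, S))
Add(Add(Function('m')(-33, V), Mul(-1, -13775)), Add(11682, -1297)) = Add(Add(Mul(4, 56, -33), Mul(-1, -13775)), Add(11682, -1297)) = Add(Add(-7392, 13775), 10385) = Add(6383, 10385) = 16768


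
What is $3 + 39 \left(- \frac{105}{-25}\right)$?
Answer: $\frac{834}{5} \approx 166.8$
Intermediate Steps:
$3 + 39 \left(- \frac{105}{-25}\right) = 3 + 39 \left(\left(-105\right) \left(- \frac{1}{25}\right)\right) = 3 + 39 \cdot \frac{21}{5} = 3 + \frac{819}{5} = \frac{834}{5}$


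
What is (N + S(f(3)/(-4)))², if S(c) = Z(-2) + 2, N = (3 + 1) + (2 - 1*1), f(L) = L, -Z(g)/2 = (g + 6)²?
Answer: 625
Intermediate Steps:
Z(g) = -2*(6 + g)² (Z(g) = -2*(g + 6)² = -2*(6 + g)²)
N = 5 (N = 4 + (2 - 1) = 4 + 1 = 5)
S(c) = -30 (S(c) = -2*(6 - 2)² + 2 = -2*4² + 2 = -2*16 + 2 = -32 + 2 = -30)
(N + S(f(3)/(-4)))² = (5 - 30)² = (-25)² = 625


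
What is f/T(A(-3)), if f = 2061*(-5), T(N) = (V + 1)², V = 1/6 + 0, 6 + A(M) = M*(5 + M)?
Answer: -370980/49 ≈ -7571.0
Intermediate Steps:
A(M) = -6 + M*(5 + M)
V = ⅙ (V = ⅙ + 0 = ⅙ ≈ 0.16667)
T(N) = 49/36 (T(N) = (⅙ + 1)² = (7/6)² = 49/36)
f = -10305
f/T(A(-3)) = -10305/49/36 = -10305*36/49 = -370980/49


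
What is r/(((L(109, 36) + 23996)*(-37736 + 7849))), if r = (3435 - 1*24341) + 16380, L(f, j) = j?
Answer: 2263/359122192 ≈ 6.3015e-6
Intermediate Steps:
r = -4526 (r = (3435 - 24341) + 16380 = -20906 + 16380 = -4526)
r/(((L(109, 36) + 23996)*(-37736 + 7849))) = -4526*1/((-37736 + 7849)*(36 + 23996)) = -4526/(24032*(-29887)) = -4526/(-718244384) = -4526*(-1/718244384) = 2263/359122192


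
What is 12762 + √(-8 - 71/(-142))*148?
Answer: 12762 + 74*I*√30 ≈ 12762.0 + 405.31*I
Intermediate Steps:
12762 + √(-8 - 71/(-142))*148 = 12762 + √(-8 - 71*(-1/142))*148 = 12762 + √(-8 + ½)*148 = 12762 + √(-15/2)*148 = 12762 + (I*√30/2)*148 = 12762 + 74*I*√30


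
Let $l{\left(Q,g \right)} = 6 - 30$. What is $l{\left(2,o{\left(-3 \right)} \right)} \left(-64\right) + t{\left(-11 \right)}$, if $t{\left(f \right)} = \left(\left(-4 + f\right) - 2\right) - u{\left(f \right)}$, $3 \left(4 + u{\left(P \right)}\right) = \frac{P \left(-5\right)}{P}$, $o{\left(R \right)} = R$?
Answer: $\frac{4574}{3} \approx 1524.7$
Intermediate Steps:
$u{\left(P \right)} = - \frac{17}{3}$ ($u{\left(P \right)} = -4 + \frac{P \left(-5\right) \frac{1}{P}}{3} = -4 + \frac{- 5 P \frac{1}{P}}{3} = -4 + \frac{1}{3} \left(-5\right) = -4 - \frac{5}{3} = - \frac{17}{3}$)
$l{\left(Q,g \right)} = -24$ ($l{\left(Q,g \right)} = 6 - 30 = -24$)
$t{\left(f \right)} = - \frac{1}{3} + f$ ($t{\left(f \right)} = \left(\left(-4 + f\right) - 2\right) - - \frac{17}{3} = \left(-6 + f\right) + \frac{17}{3} = - \frac{1}{3} + f$)
$l{\left(2,o{\left(-3 \right)} \right)} \left(-64\right) + t{\left(-11 \right)} = \left(-24\right) \left(-64\right) - \frac{34}{3} = 1536 - \frac{34}{3} = \frac{4574}{3}$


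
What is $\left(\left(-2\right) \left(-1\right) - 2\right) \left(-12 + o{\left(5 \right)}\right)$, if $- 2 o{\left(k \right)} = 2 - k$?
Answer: $0$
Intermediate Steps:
$o{\left(k \right)} = -1 + \frac{k}{2}$ ($o{\left(k \right)} = - \frac{2 - k}{2} = -1 + \frac{k}{2}$)
$\left(\left(-2\right) \left(-1\right) - 2\right) \left(-12 + o{\left(5 \right)}\right) = \left(\left(-2\right) \left(-1\right) - 2\right) \left(-12 + \left(-1 + \frac{1}{2} \cdot 5\right)\right) = \left(2 - 2\right) \left(-12 + \left(-1 + \frac{5}{2}\right)\right) = 0 \left(-12 + \frac{3}{2}\right) = 0 \left(- \frac{21}{2}\right) = 0$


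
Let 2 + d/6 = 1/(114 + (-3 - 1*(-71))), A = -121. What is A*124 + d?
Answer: -1366453/91 ≈ -15016.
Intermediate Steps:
d = -1089/91 (d = -12 + 6/(114 + (-3 - 1*(-71))) = -12 + 6/(114 + (-3 + 71)) = -12 + 6/(114 + 68) = -12 + 6/182 = -12 + 6*(1/182) = -12 + 3/91 = -1089/91 ≈ -11.967)
A*124 + d = -121*124 - 1089/91 = -15004 - 1089/91 = -1366453/91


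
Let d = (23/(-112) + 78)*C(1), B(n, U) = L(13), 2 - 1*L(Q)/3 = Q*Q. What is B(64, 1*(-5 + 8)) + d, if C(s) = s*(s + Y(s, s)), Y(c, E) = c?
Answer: -19343/56 ≈ -345.41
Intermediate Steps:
L(Q) = 6 - 3*Q² (L(Q) = 6 - 3*Q*Q = 6 - 3*Q²)
B(n, U) = -501 (B(n, U) = 6 - 3*13² = 6 - 3*169 = 6 - 507 = -501)
C(s) = 2*s² (C(s) = s*(s + s) = s*(2*s) = 2*s²)
d = 8713/56 (d = (23/(-112) + 78)*(2*1²) = (23*(-1/112) + 78)*(2*1) = (-23/112 + 78)*2 = (8713/112)*2 = 8713/56 ≈ 155.59)
B(64, 1*(-5 + 8)) + d = -501 + 8713/56 = -19343/56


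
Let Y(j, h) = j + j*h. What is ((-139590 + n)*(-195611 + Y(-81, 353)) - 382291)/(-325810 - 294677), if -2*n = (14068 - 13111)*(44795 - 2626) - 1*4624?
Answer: -1301823371969/177282 ≈ -7.3432e+6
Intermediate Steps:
Y(j, h) = j + h*j
n = -40351109/2 (n = -((14068 - 13111)*(44795 - 2626) - 1*4624)/2 = -(957*42169 - 4624)/2 = -(40355733 - 4624)/2 = -½*40351109 = -40351109/2 ≈ -2.0176e+7)
((-139590 + n)*(-195611 + Y(-81, 353)) - 382291)/(-325810 - 294677) = ((-139590 - 40351109/2)*(-195611 - 81*(1 + 353)) - 382291)/(-325810 - 294677) = (-40630289*(-195611 - 81*354)/2 - 382291)/(-620487) = (-40630289*(-195611 - 28674)/2 - 382291)*(-1/620487) = (-40630289/2*(-224285) - 382291)*(-1/620487) = (9112764368365/2 - 382291)*(-1/620487) = (9112763603783/2)*(-1/620487) = -1301823371969/177282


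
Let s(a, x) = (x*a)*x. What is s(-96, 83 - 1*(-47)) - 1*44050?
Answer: -1666450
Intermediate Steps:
s(a, x) = a*x² (s(a, x) = (a*x)*x = a*x²)
s(-96, 83 - 1*(-47)) - 1*44050 = -96*(83 - 1*(-47))² - 1*44050 = -96*(83 + 47)² - 44050 = -96*130² - 44050 = -96*16900 - 44050 = -1622400 - 44050 = -1666450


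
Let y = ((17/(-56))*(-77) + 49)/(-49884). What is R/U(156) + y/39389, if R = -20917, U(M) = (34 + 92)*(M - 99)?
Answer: -7828459772017/2687957038368 ≈ -2.9124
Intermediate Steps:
U(M) = -12474 + 126*M (U(M) = 126*(-99 + M) = -12474 + 126*M)
y = -193/133024 (y = ((17*(-1/56))*(-77) + 49)*(-1/49884) = (-17/56*(-77) + 49)*(-1/49884) = (187/8 + 49)*(-1/49884) = (579/8)*(-1/49884) = -193/133024 ≈ -0.0014509)
R/U(156) + y/39389 = -20917/(-12474 + 126*156) - 193/133024/39389 = -20917/(-12474 + 19656) - 193/133024*1/39389 = -20917/7182 - 193/5239682336 = -7828459772017/2687957038368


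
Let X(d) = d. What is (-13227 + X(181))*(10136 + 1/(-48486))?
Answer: -3205755061685/24243 ≈ -1.3223e+8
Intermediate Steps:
(-13227 + X(181))*(10136 + 1/(-48486)) = (-13227 + 181)*(10136 + 1/(-48486)) = -13046*(10136 - 1/48486) = -13046*491454095/48486 = -3205755061685/24243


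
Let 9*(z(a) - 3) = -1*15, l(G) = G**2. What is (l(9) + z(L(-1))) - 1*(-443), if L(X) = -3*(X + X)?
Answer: 1576/3 ≈ 525.33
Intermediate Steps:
L(X) = -6*X
z(a) = 4/3 (z(a) = 3 + (-1*15)/9 = 3 + (1/9)*(-15) = 3 - 5/3 = 4/3)
(l(9) + z(L(-1))) - 1*(-443) = (9**2 + 4/3) - 1*(-443) = (81 + 4/3) + 443 = 247/3 + 443 = 1576/3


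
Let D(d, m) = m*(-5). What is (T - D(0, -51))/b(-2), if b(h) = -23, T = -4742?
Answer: 4997/23 ≈ 217.26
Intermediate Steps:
D(d, m) = -5*m
(T - D(0, -51))/b(-2) = (-4742 - (-5)*(-51))/(-23) = (-4742 - 1*255)*(-1/23) = (-4742 - 255)*(-1/23) = -4997*(-1/23) = 4997/23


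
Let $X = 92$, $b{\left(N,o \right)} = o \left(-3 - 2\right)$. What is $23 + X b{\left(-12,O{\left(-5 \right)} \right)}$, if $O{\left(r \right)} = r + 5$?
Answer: $23$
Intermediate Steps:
$O{\left(r \right)} = 5 + r$
$b{\left(N,o \right)} = - 5 o$ ($b{\left(N,o \right)} = o \left(-5\right) = - 5 o$)
$23 + X b{\left(-12,O{\left(-5 \right)} \right)} = 23 + 92 \left(- 5 \left(5 - 5\right)\right) = 23 + 92 \left(\left(-5\right) 0\right) = 23 + 92 \cdot 0 = 23 + 0 = 23$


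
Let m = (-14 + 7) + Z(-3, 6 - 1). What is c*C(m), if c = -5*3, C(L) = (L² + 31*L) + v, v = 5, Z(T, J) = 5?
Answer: 795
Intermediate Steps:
m = -2 (m = (-14 + 7) + 5 = -7 + 5 = -2)
C(L) = 5 + L² + 31*L (C(L) = (L² + 31*L) + 5 = 5 + L² + 31*L)
c = -15
c*C(m) = -15*(5 + (-2)² + 31*(-2)) = -15*(5 + 4 - 62) = -15*(-53) = 795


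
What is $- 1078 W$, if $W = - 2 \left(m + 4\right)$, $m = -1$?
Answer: $6468$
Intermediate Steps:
$W = -6$ ($W = - 2 \left(-1 + 4\right) = - 2 \cdot 3 = \left(-1\right) 6 = -6$)
$- 1078 W = \left(-1078\right) \left(-6\right) = 6468$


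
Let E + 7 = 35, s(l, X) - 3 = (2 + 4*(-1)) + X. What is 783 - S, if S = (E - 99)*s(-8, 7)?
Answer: 1351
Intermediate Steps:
s(l, X) = 1 + X (s(l, X) = 3 + ((2 + 4*(-1)) + X) = 3 + ((2 - 4) + X) = 3 + (-2 + X) = 1 + X)
E = 28 (E = -7 + 35 = 28)
S = -568 (S = (28 - 99)*(1 + 7) = -71*8 = -568)
783 - S = 783 - 1*(-568) = 783 + 568 = 1351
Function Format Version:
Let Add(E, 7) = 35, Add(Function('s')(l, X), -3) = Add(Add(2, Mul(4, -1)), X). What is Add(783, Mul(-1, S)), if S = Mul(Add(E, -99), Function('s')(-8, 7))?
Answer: 1351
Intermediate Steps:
Function('s')(l, X) = Add(1, X) (Function('s')(l, X) = Add(3, Add(Add(2, Mul(4, -1)), X)) = Add(3, Add(Add(2, -4), X)) = Add(3, Add(-2, X)) = Add(1, X))
E = 28 (E = Add(-7, 35) = 28)
S = -568 (S = Mul(Add(28, -99), Add(1, 7)) = Mul(-71, 8) = -568)
Add(783, Mul(-1, S)) = Add(783, Mul(-1, -568)) = Add(783, 568) = 1351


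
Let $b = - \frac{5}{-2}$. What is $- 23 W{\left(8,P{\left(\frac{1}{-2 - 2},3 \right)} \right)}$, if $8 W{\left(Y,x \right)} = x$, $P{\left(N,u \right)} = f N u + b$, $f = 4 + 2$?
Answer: $\frac{23}{4} \approx 5.75$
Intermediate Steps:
$f = 6$
$b = \frac{5}{2}$ ($b = \left(-5\right) \left(- \frac{1}{2}\right) = \frac{5}{2} \approx 2.5$)
$P{\left(N,u \right)} = \frac{5}{2} + 6 N u$ ($P{\left(N,u \right)} = 6 N u + \frac{5}{2} = \frac{5}{2} + 6 N u$)
$W{\left(Y,x \right)} = \frac{x}{8}$
$- 23 W{\left(8,P{\left(\frac{1}{-2 - 2},3 \right)} \right)} = - 23 \frac{\frac{5}{2} + 6 \frac{1}{-2 - 2} \cdot 3}{8} = - 23 \frac{\frac{5}{2} + 6 \frac{1}{-4} \cdot 3}{8} = - 23 \frac{\frac{5}{2} + 6 \left(- \frac{1}{4}\right) 3}{8} = - 23 \frac{\frac{5}{2} - \frac{9}{2}}{8} = - 23 \cdot \frac{1}{8} \left(-2\right) = \left(-23\right) \left(- \frac{1}{4}\right) = \frac{23}{4}$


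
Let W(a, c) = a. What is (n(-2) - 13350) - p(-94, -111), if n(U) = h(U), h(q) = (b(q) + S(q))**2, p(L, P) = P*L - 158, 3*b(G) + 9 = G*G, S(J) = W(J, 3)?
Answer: -212513/9 ≈ -23613.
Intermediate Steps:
S(J) = J
b(G) = -3 + G**2/3 (b(G) = -3 + (G*G)/3 = -3 + G**2/3)
p(L, P) = -158 + L*P (p(L, P) = L*P - 158 = -158 + L*P)
h(q) = (-3 + q + q**2/3)**2 (h(q) = ((-3 + q**2/3) + q)**2 = (-3 + q + q**2/3)**2)
n(U) = (-9 + U**2 + 3*U)**2/9
(n(-2) - 13350) - p(-94, -111) = ((-9 + (-2)**2 + 3*(-2))**2/9 - 13350) - (-158 - 94*(-111)) = ((-9 + 4 - 6)**2/9 - 13350) - (-158 + 10434) = ((1/9)*(-11)**2 - 13350) - 1*10276 = ((1/9)*121 - 13350) - 10276 = (121/9 - 13350) - 10276 = -120029/9 - 10276 = -212513/9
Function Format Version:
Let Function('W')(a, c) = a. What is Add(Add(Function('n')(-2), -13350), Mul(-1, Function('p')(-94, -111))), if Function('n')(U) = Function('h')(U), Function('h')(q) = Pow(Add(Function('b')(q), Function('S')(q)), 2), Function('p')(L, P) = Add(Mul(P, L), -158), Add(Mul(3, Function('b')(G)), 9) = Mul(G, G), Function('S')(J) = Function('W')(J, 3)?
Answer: Rational(-212513, 9) ≈ -23613.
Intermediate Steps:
Function('S')(J) = J
Function('b')(G) = Add(-3, Mul(Rational(1, 3), Pow(G, 2))) (Function('b')(G) = Add(-3, Mul(Rational(1, 3), Mul(G, G))) = Add(-3, Mul(Rational(1, 3), Pow(G, 2))))
Function('p')(L, P) = Add(-158, Mul(L, P)) (Function('p')(L, P) = Add(Mul(L, P), -158) = Add(-158, Mul(L, P)))
Function('h')(q) = Pow(Add(-3, q, Mul(Rational(1, 3), Pow(q, 2))), 2) (Function('h')(q) = Pow(Add(Add(-3, Mul(Rational(1, 3), Pow(q, 2))), q), 2) = Pow(Add(-3, q, Mul(Rational(1, 3), Pow(q, 2))), 2))
Function('n')(U) = Mul(Rational(1, 9), Pow(Add(-9, Pow(U, 2), Mul(3, U)), 2))
Add(Add(Function('n')(-2), -13350), Mul(-1, Function('p')(-94, -111))) = Add(Add(Mul(Rational(1, 9), Pow(Add(-9, Pow(-2, 2), Mul(3, -2)), 2)), -13350), Mul(-1, Add(-158, Mul(-94, -111)))) = Add(Add(Mul(Rational(1, 9), Pow(Add(-9, 4, -6), 2)), -13350), Mul(-1, Add(-158, 10434))) = Add(Add(Mul(Rational(1, 9), Pow(-11, 2)), -13350), Mul(-1, 10276)) = Add(Add(Mul(Rational(1, 9), 121), -13350), -10276) = Add(Add(Rational(121, 9), -13350), -10276) = Add(Rational(-120029, 9), -10276) = Rational(-212513, 9)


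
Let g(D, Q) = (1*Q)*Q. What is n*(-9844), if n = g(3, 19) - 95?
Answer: -2618504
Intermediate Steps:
g(D, Q) = Q**2 (g(D, Q) = Q*Q = Q**2)
n = 266 (n = 19**2 - 95 = 361 - 95 = 266)
n*(-9844) = 266*(-9844) = -2618504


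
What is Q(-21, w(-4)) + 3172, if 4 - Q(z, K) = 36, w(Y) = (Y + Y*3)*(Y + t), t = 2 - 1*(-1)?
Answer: 3140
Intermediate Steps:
t = 3 (t = 2 + 1 = 3)
w(Y) = 4*Y*(3 + Y) (w(Y) = (Y + Y*3)*(Y + 3) = (Y + 3*Y)*(3 + Y) = (4*Y)*(3 + Y) = 4*Y*(3 + Y))
Q(z, K) = -32 (Q(z, K) = 4 - 1*36 = 4 - 36 = -32)
Q(-21, w(-4)) + 3172 = -32 + 3172 = 3140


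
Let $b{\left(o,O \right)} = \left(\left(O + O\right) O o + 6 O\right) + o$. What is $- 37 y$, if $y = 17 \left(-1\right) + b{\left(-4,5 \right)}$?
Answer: $7067$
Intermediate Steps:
$b{\left(o,O \right)} = o + 6 O + 2 o O^{2}$ ($b{\left(o,O \right)} = \left(2 O O o + 6 O\right) + o = \left(2 O^{2} o + 6 O\right) + o = \left(2 o O^{2} + 6 O\right) + o = \left(6 O + 2 o O^{2}\right) + o = o + 6 O + 2 o O^{2}$)
$y = -191$ ($y = 17 \left(-1\right) + \left(-4 + 6 \cdot 5 + 2 \left(-4\right) 5^{2}\right) = -17 + \left(-4 + 30 + 2 \left(-4\right) 25\right) = -17 - 174 = -191$)
$- 37 y = \left(-37\right) \left(-191\right) = 7067$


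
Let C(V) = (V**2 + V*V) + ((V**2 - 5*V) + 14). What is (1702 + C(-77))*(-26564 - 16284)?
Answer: -852161024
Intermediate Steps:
C(V) = 14 - 5*V + 3*V**2 (C(V) = (V**2 + V**2) + (14 + V**2 - 5*V) = 2*V**2 + (14 + V**2 - 5*V) = 14 - 5*V + 3*V**2)
(1702 + C(-77))*(-26564 - 16284) = (1702 + (14 - 5*(-77) + 3*(-77)**2))*(-26564 - 16284) = (1702 + (14 + 385 + 3*5929))*(-42848) = (1702 + (14 + 385 + 17787))*(-42848) = (1702 + 18186)*(-42848) = 19888*(-42848) = -852161024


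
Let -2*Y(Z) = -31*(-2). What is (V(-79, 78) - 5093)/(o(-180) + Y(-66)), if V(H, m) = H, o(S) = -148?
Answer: 5172/179 ≈ 28.894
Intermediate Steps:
Y(Z) = -31 (Y(Z) = -(-31)*(-2)/2 = -½*62 = -31)
(V(-79, 78) - 5093)/(o(-180) + Y(-66)) = (-79 - 5093)/(-148 - 31) = -5172/(-179) = -5172*(-1/179) = 5172/179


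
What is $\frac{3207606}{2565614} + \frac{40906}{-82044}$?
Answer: $\frac{39553955095}{52623308754} \approx 0.75164$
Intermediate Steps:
$\frac{3207606}{2565614} + \frac{40906}{-82044} = 3207606 \cdot \frac{1}{2565614} + 40906 \left(- \frac{1}{82044}\right) = \frac{1603803}{1282807} - \frac{20453}{41022} = \frac{39553955095}{52623308754}$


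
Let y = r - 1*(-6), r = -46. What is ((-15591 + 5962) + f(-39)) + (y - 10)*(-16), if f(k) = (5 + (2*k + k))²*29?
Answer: 354947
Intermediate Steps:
f(k) = 29*(5 + 3*k)² (f(k) = (5 + 3*k)²*29 = 29*(5 + 3*k)²)
y = -40 (y = -46 - 1*(-6) = -46 + 6 = -40)
((-15591 + 5962) + f(-39)) + (y - 10)*(-16) = ((-15591 + 5962) + 29*(5 + 3*(-39))²) + (-40 - 10)*(-16) = (-9629 + 29*(5 - 117)²) - 50*(-16) = (-9629 + 29*(-112)²) + 800 = (-9629 + 29*12544) + 800 = (-9629 + 363776) + 800 = 354147 + 800 = 354947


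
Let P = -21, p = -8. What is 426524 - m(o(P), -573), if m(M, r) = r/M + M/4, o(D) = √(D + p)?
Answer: 426524 - 2321*I*√29/116 ≈ 4.2652e+5 - 107.75*I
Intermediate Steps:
o(D) = √(-8 + D) (o(D) = √(D - 8) = √(-8 + D))
m(M, r) = M/4 + r/M (m(M, r) = r/M + M*(¼) = r/M + M/4 = M/4 + r/M)
426524 - m(o(P), -573) = 426524 - (√(-8 - 21)/4 - 573/√(-8 - 21)) = 426524 - (√(-29)/4 - 573*(-I*√29/29)) = 426524 - ((I*√29)/4 - 573*(-I*√29/29)) = 426524 - (I*√29/4 - (-573)*I*√29/29) = 426524 - (I*√29/4 + 573*I*√29/29) = 426524 - 2321*I*√29/116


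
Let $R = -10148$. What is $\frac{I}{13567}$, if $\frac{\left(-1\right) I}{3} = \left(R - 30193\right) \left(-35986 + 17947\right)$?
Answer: $- \frac{2183133897}{13567} \approx -1.6092 \cdot 10^{5}$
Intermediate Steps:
$I = -2183133897$ ($I = - 3 \left(-10148 - 30193\right) \left(-35986 + 17947\right) = - 3 \left(\left(-40341\right) \left(-18039\right)\right) = \left(-3\right) 727711299 = -2183133897$)
$\frac{I}{13567} = - \frac{2183133897}{13567}$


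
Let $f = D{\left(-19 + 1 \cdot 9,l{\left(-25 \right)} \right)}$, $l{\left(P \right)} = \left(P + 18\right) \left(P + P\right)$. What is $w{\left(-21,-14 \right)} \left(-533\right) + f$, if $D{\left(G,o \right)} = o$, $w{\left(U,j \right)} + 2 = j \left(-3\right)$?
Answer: $-20970$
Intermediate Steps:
$w{\left(U,j \right)} = -2 - 3 j$ ($w{\left(U,j \right)} = -2 + j \left(-3\right) = -2 - 3 j$)
$l{\left(P \right)} = 2 P \left(18 + P\right)$ ($l{\left(P \right)} = \left(18 + P\right) 2 P = 2 P \left(18 + P\right)$)
$f = 350$ ($f = 2 \left(-25\right) \left(18 - 25\right) = 2 \left(-25\right) \left(-7\right) = 350$)
$w{\left(-21,-14 \right)} \left(-533\right) + f = \left(-2 - -42\right) \left(-533\right) + 350 = \left(-2 + 42\right) \left(-533\right) + 350 = 40 \left(-533\right) + 350 = -21320 + 350 = -20970$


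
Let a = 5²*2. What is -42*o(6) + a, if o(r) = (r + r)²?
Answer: -5998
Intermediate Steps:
o(r) = 4*r² (o(r) = (2*r)² = 4*r²)
a = 50 (a = 25*2 = 50)
-42*o(6) + a = -168*6² + 50 = -168*36 + 50 = -42*144 + 50 = -6048 + 50 = -5998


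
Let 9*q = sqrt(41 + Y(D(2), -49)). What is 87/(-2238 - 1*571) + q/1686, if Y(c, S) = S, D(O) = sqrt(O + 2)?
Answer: -87/2809 + I*sqrt(2)/7587 ≈ -0.030972 + 0.0001864*I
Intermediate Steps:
D(O) = sqrt(2 + O)
q = 2*I*sqrt(2)/9 (q = sqrt(41 - 49)/9 = sqrt(-8)/9 = (2*I*sqrt(2))/9 = 2*I*sqrt(2)/9 ≈ 0.31427*I)
87/(-2238 - 1*571) + q/1686 = 87/(-2238 - 1*571) + (2*I*sqrt(2)/9)/1686 = 87/(-2238 - 571) + (2*I*sqrt(2)/9)*(1/1686) = 87/(-2809) + I*sqrt(2)/7587 = 87*(-1/2809) + I*sqrt(2)/7587 = -87/2809 + I*sqrt(2)/7587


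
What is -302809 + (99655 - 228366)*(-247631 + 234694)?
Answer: 1664831398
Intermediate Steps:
-302809 + (99655 - 228366)*(-247631 + 234694) = -302809 - 128711*(-12937) = -302809 + 1665134207 = 1664831398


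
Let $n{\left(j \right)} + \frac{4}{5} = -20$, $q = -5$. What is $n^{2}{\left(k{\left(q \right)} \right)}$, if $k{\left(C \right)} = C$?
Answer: $\frac{10816}{25} \approx 432.64$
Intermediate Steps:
$n{\left(j \right)} = - \frac{104}{5}$ ($n{\left(j \right)} = - \frac{4}{5} - 20 = - \frac{104}{5}$)
$n^{2}{\left(k{\left(q \right)} \right)} = \left(- \frac{104}{5}\right)^{2} = \frac{10816}{25}$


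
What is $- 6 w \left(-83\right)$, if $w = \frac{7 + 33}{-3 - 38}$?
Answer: $- \frac{19920}{41} \approx -485.85$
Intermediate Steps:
$w = - \frac{40}{41}$ ($w = \frac{40}{-41} = 40 \left(- \frac{1}{41}\right) = - \frac{40}{41} \approx -0.97561$)
$- 6 w \left(-83\right) = \left(-6\right) \left(- \frac{40}{41}\right) \left(-83\right) = \frac{240}{41} \left(-83\right) = - \frac{19920}{41}$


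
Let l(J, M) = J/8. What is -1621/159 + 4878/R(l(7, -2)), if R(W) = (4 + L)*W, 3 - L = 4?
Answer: 2056925/1113 ≈ 1848.1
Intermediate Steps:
l(J, M) = J/8 (l(J, M) = J*(1/8) = J/8)
L = -1 (L = 3 - 1*4 = 3 - 4 = -1)
R(W) = 3*W (R(W) = (4 - 1)*W = 3*W)
-1621/159 + 4878/R(l(7, -2)) = -1621/159 + 4878/((3*((1/8)*7))) = -1621*1/159 + 4878/((3*(7/8))) = -1621/159 + 4878/(21/8) = -1621/159 + 4878*(8/21) = -1621/159 + 13008/7 = 2056925/1113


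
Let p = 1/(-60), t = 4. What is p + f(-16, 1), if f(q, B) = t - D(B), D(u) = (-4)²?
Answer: -721/60 ≈ -12.017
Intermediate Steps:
D(u) = 16
f(q, B) = -12 (f(q, B) = 4 - 1*16 = 4 - 16 = -12)
p = -1/60 ≈ -0.016667
p + f(-16, 1) = -1/60 - 12 = -721/60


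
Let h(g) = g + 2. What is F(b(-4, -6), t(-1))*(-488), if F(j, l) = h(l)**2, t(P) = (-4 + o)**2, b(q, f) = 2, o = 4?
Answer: -1952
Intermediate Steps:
t(P) = 0 (t(P) = (-4 + 4)**2 = 0**2 = 0)
h(g) = 2 + g
F(j, l) = (2 + l)**2
F(b(-4, -6), t(-1))*(-488) = (2 + 0)**2*(-488) = 2**2*(-488) = 4*(-488) = -1952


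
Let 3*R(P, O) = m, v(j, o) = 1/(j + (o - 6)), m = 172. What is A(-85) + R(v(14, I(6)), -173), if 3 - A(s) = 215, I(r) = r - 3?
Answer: -464/3 ≈ -154.67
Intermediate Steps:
I(r) = -3 + r
A(s) = -212 (A(s) = 3 - 1*215 = 3 - 215 = -212)
v(j, o) = 1/(-6 + j + o) (v(j, o) = 1/(j + (-6 + o)) = 1/(-6 + j + o))
R(P, O) = 172/3 (R(P, O) = (⅓)*172 = 172/3)
A(-85) + R(v(14, I(6)), -173) = -212 + 172/3 = -464/3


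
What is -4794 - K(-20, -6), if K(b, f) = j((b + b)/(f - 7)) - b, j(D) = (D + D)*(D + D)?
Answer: -819966/169 ≈ -4851.9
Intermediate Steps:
j(D) = 4*D² (j(D) = (2*D)*(2*D) = 4*D²)
K(b, f) = -b + 16*b²/(-7 + f)² (K(b, f) = 4*((b + b)/(f - 7))² - b = 4*((2*b)/(-7 + f))² - b = 4*(2*b/(-7 + f))² - b = 4*(4*b²/(-7 + f)²) - b = 16*b²/(-7 + f)² - b = -b + 16*b²/(-7 + f)²)
-4794 - K(-20, -6) = -4794 - (-1*(-20) + 16*(-20)²/(-7 - 6)²) = -4794 - (20 + 16*400/(-13)²) = -4794 - (20 + 16*400*(1/169)) = -4794 - (20 + 6400/169) = -4794 - 1*9780/169 = -4794 - 9780/169 = -819966/169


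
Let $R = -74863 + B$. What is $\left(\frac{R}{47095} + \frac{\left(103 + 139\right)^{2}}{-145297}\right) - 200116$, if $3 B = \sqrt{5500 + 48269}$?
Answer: $- \frac{1369359838857831}{6842762215} + \frac{\sqrt{53769}}{141285} \approx -2.0012 \cdot 10^{5}$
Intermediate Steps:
$B = \frac{\sqrt{53769}}{3}$ ($B = \frac{\sqrt{5500 + 48269}}{3} = \frac{\sqrt{53769}}{3} \approx 77.294$)
$R = -74863 + \frac{\sqrt{53769}}{3} \approx -74786.0$
$\left(\frac{R}{47095} + \frac{\left(103 + 139\right)^{2}}{-145297}\right) - 200116 = \left(\frac{-74863 + \frac{\sqrt{53769}}{3}}{47095} + \frac{\left(103 + 139\right)^{2}}{-145297}\right) - 200116 = \left(\left(-74863 + \frac{\sqrt{53769}}{3}\right) \frac{1}{47095} + 242^{2} \left(- \frac{1}{145297}\right)\right) - 200116 = \left(\left(- \frac{74863}{47095} + \frac{\sqrt{53769}}{141285}\right) + 58564 \left(- \frac{1}{145297}\right)\right) - 200116 = \left(\left(- \frac{74863}{47095} + \frac{\sqrt{53769}}{141285}\right) - \frac{58564}{145297}\right) - 200116 = \left(- \frac{13635440891}{6842762215} + \frac{\sqrt{53769}}{141285}\right) - 200116 = - \frac{1369359838857831}{6842762215} + \frac{\sqrt{53769}}{141285}$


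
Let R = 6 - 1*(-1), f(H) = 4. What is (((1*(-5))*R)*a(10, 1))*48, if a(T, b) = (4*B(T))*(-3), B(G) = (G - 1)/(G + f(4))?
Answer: 12960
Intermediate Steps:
R = 7 (R = 6 + 1 = 7)
B(G) = (-1 + G)/(4 + G) (B(G) = (G - 1)/(G + 4) = (-1 + G)/(4 + G))
a(T, b) = -12*(-1 + T)/(4 + T) (a(T, b) = (4*((-1 + T)/(4 + T)))*(-3) = (4*(-1 + T)/(4 + T))*(-3) = -12*(-1 + T)/(4 + T))
(((1*(-5))*R)*a(10, 1))*48 = (((1*(-5))*7)*(12*(1 - 1*10)/(4 + 10)))*48 = ((-5*7)*(12*(1 - 10)/14))*48 = -420*(-9)/14*48 = -35*(-54/7)*48 = 270*48 = 12960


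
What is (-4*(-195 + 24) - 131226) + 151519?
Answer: 20977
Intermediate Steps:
(-4*(-195 + 24) - 131226) + 151519 = (-4*(-171) - 131226) + 151519 = (684 - 131226) + 151519 = -130542 + 151519 = 20977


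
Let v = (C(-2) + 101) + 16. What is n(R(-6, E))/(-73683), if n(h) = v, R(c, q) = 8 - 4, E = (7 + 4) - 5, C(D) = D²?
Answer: -121/73683 ≈ -0.0016422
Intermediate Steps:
v = 121 (v = ((-2)² + 101) + 16 = (4 + 101) + 16 = 105 + 16 = 121)
E = 6 (E = 11 - 5 = 6)
R(c, q) = 4
n(h) = 121
n(R(-6, E))/(-73683) = 121/(-73683) = 121*(-1/73683) = -121/73683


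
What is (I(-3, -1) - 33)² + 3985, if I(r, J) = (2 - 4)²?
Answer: 4826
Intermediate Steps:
I(r, J) = 4 (I(r, J) = (-2)² = 4)
(I(-3, -1) - 33)² + 3985 = (4 - 33)² + 3985 = (-29)² + 3985 = 841 + 3985 = 4826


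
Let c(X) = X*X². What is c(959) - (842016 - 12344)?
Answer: 881144407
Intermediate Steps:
c(X) = X³
c(959) - (842016 - 12344) = 959³ - (842016 - 12344) = 881974079 - 1*829672 = 881974079 - 829672 = 881144407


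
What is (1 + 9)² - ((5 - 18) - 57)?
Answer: 170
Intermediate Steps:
(1 + 9)² - ((5 - 18) - 57) = 10² - (-13 - 57) = 100 - 1*(-70) = 100 + 70 = 170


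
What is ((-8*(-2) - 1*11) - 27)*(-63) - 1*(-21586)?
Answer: 22972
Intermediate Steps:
((-8*(-2) - 1*11) - 27)*(-63) - 1*(-21586) = ((16 - 11) - 27)*(-63) + 21586 = (5 - 27)*(-63) + 21586 = -22*(-63) + 21586 = 1386 + 21586 = 22972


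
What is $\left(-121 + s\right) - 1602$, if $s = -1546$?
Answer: $-3269$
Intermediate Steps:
$\left(-121 + s\right) - 1602 = \left(-121 - 1546\right) - 1602 = -1667 - 1602 = -3269$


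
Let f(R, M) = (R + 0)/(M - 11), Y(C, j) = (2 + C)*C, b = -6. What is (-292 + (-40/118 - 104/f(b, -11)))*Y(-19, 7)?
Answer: -38514520/177 ≈ -2.1760e+5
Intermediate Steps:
Y(C, j) = C*(2 + C)
f(R, M) = R/(-11 + M)
(-292 + (-40/118 - 104/f(b, -11)))*Y(-19, 7) = (-292 + (-40/118 - 104/((-6/(-11 - 11)))))*(-19*(2 - 19)) = (-292 + (-40*1/118 - 104/((-6/(-22)))))*(-19*(-17)) = (-292 + (-20/59 - 104/((-6*(-1/22)))))*323 = (-292 + (-20/59 - 104/3/11))*323 = (-292 + (-20/59 - 104*11/3))*323 = (-292 + (-20/59 - 1144/3))*323 = (-292 - 67556/177)*323 = -119240/177*323 = -38514520/177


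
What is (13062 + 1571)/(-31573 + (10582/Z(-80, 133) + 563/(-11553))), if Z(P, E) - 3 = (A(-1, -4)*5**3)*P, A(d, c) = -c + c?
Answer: -56351683/108004050 ≈ -0.52176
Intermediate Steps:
A(d, c) = 0
Z(P, E) = 3 (Z(P, E) = 3 + (0*5**3)*P = 3 + (0*125)*P = 3 + 0*P = 3 + 0 = 3)
(13062 + 1571)/(-31573 + (10582/Z(-80, 133) + 563/(-11553))) = (13062 + 1571)/(-31573 + (10582/3 + 563/(-11553))) = 14633/(-31573 + (10582*(1/3) + 563*(-1/11553))) = 14633/(-31573 + (10582/3 - 563/11553)) = 14633/(-31573 + 13583573/3851) = 14633/(-108004050/3851) = 14633*(-3851/108004050) = -56351683/108004050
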